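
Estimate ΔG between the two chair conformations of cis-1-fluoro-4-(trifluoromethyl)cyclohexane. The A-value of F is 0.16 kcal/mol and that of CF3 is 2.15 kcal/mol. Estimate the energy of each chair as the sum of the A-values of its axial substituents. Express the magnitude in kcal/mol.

1.99 kcal/mol

C1 and C4 have opposite parity, so for the cis isomer the two substituents are one axial and one equatorial in each chair.
Chair I (fluoro axial, trifluoromethyl equatorial): E = 0.16 kcal/mol.
Chair II (fluoro equatorial, trifluoromethyl axial): E = 2.15 kcal/mol.
ΔE = 2.15 − 0.16 = 1.99 kcal/mol; chair I is more stable.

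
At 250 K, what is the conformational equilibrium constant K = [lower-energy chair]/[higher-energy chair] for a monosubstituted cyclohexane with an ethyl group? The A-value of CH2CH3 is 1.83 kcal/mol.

K ≈ 39.8

One chair has the ethyl group axial (E = 1.83 kcal/mol) and the other has it equatorial (E = 0).
ΔG = 1.83 kcal/mol between the two chairs.
K = exp(ΔG/RT) with R = 1.987×10⁻³ kcal mol⁻¹ K⁻¹ and T = 250 K gives K ≈ 39.8.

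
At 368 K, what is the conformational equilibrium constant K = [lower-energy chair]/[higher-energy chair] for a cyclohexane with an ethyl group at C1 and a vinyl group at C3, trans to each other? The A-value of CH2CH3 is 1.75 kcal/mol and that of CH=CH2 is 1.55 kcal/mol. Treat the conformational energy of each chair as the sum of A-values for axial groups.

K ≈ 1.31

C1 and C3 have the same parity, so for the trans isomer the two substituents are one axial and one equatorial in each chair.
Chair I (ethyl axial, vinyl equatorial): E = 1.75 kcal/mol; chair II (ethyl equatorial, vinyl axial): E = 1.55 kcal/mol.
ΔG = 0.20 kcal/mol between the two chairs.
K = exp(ΔG/RT) with R = 1.987×10⁻³ kcal mol⁻¹ K⁻¹ and T = 368 K gives K ≈ 1.31.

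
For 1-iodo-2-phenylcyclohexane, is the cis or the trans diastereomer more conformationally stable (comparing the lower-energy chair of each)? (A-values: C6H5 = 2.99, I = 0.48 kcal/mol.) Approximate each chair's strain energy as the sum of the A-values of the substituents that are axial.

At 1,2 positions (parity opposite): cis → (a,e or e,a); trans → (e,e or a,a).
Best chair for cis: E = 0.48 kcal/mol; best chair for trans: E = 0.00 kcal/mol.
The trans isomer is lower by 0.48 kcal/mol.

trans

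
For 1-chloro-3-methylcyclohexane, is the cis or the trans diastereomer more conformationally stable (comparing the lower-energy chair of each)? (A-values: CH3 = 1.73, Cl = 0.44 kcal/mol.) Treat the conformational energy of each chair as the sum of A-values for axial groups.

At 1,3 positions (parity same): cis → (e,e or a,a); trans → (a,e or e,a).
Best chair for cis: E = 0.00 kcal/mol; best chair for trans: E = 0.44 kcal/mol.
The cis isomer is lower by 0.44 kcal/mol.

cis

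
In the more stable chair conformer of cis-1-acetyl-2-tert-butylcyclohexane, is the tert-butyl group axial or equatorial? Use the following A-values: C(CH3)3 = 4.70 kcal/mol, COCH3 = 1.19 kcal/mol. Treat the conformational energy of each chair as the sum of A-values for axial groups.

C1 and C2 have opposite parity, so for the cis isomer the two substituents are one axial and one equatorial in each chair.
Chair I (tert-butyl axial, acetyl equatorial): E = 4.70 kcal/mol.
Chair II (tert-butyl equatorial, acetyl axial): E = 1.19 kcal/mol.
Chair II is the more stable (lower-energy) conformer, and in that chair the tert-butyl group is equatorial.

equatorial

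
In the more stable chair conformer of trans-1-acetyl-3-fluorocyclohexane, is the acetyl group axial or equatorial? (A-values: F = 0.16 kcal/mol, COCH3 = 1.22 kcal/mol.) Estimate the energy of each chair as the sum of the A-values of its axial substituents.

C1 and C3 have the same parity, so for the trans isomer the two substituents are one axial and one equatorial in each chair.
Chair I (fluoro axial, acetyl equatorial): E = 0.16 kcal/mol.
Chair II (fluoro equatorial, acetyl axial): E = 1.22 kcal/mol.
Chair I is the more stable (lower-energy) conformer, and in that chair the acetyl group is equatorial.

equatorial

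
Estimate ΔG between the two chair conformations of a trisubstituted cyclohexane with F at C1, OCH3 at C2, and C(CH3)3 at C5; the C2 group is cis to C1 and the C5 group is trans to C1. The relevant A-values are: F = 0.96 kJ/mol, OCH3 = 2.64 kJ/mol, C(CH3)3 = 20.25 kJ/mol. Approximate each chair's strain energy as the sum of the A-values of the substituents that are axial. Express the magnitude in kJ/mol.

21.93 kJ/mol

Chair I (fluoro axial, methoxy equatorial, tert-butyl equatorial): E = 0.96 kJ/mol.
Chair II (fluoro equatorial, methoxy axial, tert-butyl axial): E = 22.89 kJ/mol.
ΔE = 22.89 − 0.96 = 21.93 kJ/mol; chair I is more stable.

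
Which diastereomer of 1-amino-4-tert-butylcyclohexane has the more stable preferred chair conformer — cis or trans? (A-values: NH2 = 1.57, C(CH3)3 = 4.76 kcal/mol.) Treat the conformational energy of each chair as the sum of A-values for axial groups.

At 1,4 positions (parity opposite): cis → (a,e or e,a); trans → (e,e or a,a).
Best chair for cis: E = 1.57 kcal/mol; best chair for trans: E = 0.00 kcal/mol.
The trans isomer is lower by 1.57 kcal/mol.

trans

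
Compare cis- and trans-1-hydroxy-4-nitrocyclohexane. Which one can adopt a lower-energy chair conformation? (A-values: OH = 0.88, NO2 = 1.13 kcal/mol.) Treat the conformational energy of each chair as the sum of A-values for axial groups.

At 1,4 positions (parity opposite): cis → (a,e or e,a); trans → (e,e or a,a).
Best chair for cis: E = 0.88 kcal/mol; best chair for trans: E = 0.00 kcal/mol.
The trans isomer is lower by 0.88 kcal/mol.

trans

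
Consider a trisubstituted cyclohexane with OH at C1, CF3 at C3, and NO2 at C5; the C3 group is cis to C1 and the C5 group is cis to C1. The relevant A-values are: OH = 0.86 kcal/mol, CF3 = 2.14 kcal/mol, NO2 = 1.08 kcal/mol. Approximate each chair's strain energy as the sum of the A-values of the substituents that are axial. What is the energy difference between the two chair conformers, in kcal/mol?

4.08 kcal/mol

Chair I (hydroxyl axial, trifluoromethyl axial, nitro axial): E = 4.08 kcal/mol.
Chair II (hydroxyl equatorial, trifluoromethyl equatorial, nitro equatorial): E = 0.00 kcal/mol.
ΔE = 4.08 − 0.00 = 4.08 kcal/mol; chair II is more stable.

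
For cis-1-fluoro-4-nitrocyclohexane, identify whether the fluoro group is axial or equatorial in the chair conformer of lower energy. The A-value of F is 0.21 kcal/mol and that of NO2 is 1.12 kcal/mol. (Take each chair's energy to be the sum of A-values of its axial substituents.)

axial

C1 and C4 have opposite parity, so for the cis isomer the two substituents are one axial and one equatorial in each chair.
Chair I (fluoro axial, nitro equatorial): E = 0.21 kcal/mol.
Chair II (fluoro equatorial, nitro axial): E = 1.12 kcal/mol.
Chair I is the more stable (lower-energy) conformer, and in that chair the fluoro group is axial.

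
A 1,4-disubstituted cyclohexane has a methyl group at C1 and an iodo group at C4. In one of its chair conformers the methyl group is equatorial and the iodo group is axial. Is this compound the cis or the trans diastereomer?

cis

C1 and C4 have opposite parity, so their axial bonds point in opposite directions.
With opposite-parity carbons, two substituents on the same face are one axial and one equatorial; opposite faces give both axial or both equatorial.
Here the groups are equatorial/axial → same face → cis.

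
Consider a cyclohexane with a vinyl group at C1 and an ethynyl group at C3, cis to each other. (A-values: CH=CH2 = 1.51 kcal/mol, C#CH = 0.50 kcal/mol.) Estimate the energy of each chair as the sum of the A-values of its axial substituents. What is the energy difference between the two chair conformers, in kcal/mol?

C1 and C3 have the same parity, so for the cis isomer the two substituents are e,e in one chair and a,a in the other.
Chair I (vinyl axial, ethynyl axial): E = 2.01 kcal/mol.
Chair II (vinyl equatorial, ethynyl equatorial): E = 0.00 kcal/mol.
ΔE = 2.01 − 0.00 = 2.01 kcal/mol; chair II is more stable.

2.01 kcal/mol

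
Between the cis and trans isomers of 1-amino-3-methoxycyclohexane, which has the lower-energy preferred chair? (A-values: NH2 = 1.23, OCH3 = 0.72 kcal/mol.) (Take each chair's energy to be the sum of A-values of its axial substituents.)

At 1,3 positions (parity same): cis → (e,e or a,a); trans → (a,e or e,a).
Best chair for cis: E = 0.00 kcal/mol; best chair for trans: E = 0.72 kcal/mol.
The cis isomer is lower by 0.72 kcal/mol.

cis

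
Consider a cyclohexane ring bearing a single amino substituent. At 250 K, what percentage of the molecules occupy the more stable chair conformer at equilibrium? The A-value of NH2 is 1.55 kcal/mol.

One chair has the amino group axial (E = 1.55 kcal/mol) and the other has it equatorial (E = 0).
ΔG = 1.55 kcal/mol between the two chairs.
K = exp(ΔG/RT) with R = 1.987×10⁻³ kcal mol⁻¹ K⁻¹ and T = 250 K gives K ≈ 22.7.
Fraction in the lower-energy chair = K/(K+1) = 95.8%.

95.8%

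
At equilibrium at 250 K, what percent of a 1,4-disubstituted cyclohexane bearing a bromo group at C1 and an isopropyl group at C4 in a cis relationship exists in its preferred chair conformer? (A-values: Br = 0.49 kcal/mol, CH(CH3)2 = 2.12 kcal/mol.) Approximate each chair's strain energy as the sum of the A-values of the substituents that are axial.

96.4%

C1 and C4 have opposite parity, so for the cis isomer the two substituents are one axial and one equatorial in each chair.
Chair I (bromo axial, isopropyl equatorial): E = 0.49 kcal/mol; chair II (bromo equatorial, isopropyl axial): E = 2.12 kcal/mol.
ΔG = 1.63 kcal/mol between the two chairs.
K = exp(ΔG/RT) with R = 1.987×10⁻³ kcal mol⁻¹ K⁻¹ and T = 250 K gives K ≈ 26.6.
Fraction in the lower-energy chair = K/(K+1) = 96.4%.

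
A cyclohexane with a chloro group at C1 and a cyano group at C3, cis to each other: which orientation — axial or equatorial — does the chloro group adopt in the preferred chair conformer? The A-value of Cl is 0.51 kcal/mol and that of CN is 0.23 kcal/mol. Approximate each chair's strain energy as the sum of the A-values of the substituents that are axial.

equatorial

C1 and C3 have the same parity, so for the cis isomer the two substituents are e,e in one chair and a,a in the other.
Chair I (chloro axial, cyano axial): E = 0.74 kcal/mol.
Chair II (chloro equatorial, cyano equatorial): E = 0.00 kcal/mol.
Chair II is the more stable (lower-energy) conformer, and in that chair the chloro group is equatorial.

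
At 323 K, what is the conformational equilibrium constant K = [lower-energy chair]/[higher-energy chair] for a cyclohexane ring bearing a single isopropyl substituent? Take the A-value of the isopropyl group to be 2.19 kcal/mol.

K ≈ 30.3

One chair has the isopropyl group axial (E = 2.19 kcal/mol) and the other has it equatorial (E = 0).
ΔG = 2.19 kcal/mol between the two chairs.
K = exp(ΔG/RT) with R = 1.987×10⁻³ kcal mol⁻¹ K⁻¹ and T = 323 K gives K ≈ 30.3.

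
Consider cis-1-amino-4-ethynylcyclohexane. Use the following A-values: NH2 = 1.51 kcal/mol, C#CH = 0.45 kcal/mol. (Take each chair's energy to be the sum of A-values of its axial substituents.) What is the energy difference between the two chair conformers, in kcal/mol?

C1 and C4 have opposite parity, so for the cis isomer the two substituents are one axial and one equatorial in each chair.
Chair I (amino axial, ethynyl equatorial): E = 1.51 kcal/mol.
Chair II (amino equatorial, ethynyl axial): E = 0.45 kcal/mol.
ΔE = 1.51 − 0.45 = 1.06 kcal/mol; chair II is more stable.

1.06 kcal/mol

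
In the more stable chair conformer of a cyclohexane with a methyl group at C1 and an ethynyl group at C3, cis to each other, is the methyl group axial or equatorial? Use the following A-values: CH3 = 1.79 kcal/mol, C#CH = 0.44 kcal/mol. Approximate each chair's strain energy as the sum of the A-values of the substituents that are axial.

C1 and C3 have the same parity, so for the cis isomer the two substituents are e,e in one chair and a,a in the other.
Chair I (methyl axial, ethynyl axial): E = 2.23 kcal/mol.
Chair II (methyl equatorial, ethynyl equatorial): E = 0.00 kcal/mol.
Chair II is the more stable (lower-energy) conformer, and in that chair the methyl group is equatorial.

equatorial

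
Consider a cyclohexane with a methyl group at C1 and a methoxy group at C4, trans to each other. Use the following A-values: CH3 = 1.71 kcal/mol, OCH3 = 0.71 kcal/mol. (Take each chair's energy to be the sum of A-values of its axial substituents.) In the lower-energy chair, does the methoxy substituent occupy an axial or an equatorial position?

C1 and C4 have opposite parity, so for the trans isomer the two substituents are e,e in one chair and a,a in the other.
Chair I (methyl axial, methoxy axial): E = 2.42 kcal/mol.
Chair II (methyl equatorial, methoxy equatorial): E = 0.00 kcal/mol.
Chair II is the more stable (lower-energy) conformer, and in that chair the methoxy group is equatorial.

equatorial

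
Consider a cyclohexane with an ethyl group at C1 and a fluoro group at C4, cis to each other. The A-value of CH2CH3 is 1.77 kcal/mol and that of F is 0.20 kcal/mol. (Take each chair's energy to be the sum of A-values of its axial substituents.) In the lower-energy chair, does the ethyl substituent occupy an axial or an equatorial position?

equatorial

C1 and C4 have opposite parity, so for the cis isomer the two substituents are one axial and one equatorial in each chair.
Chair I (ethyl axial, fluoro equatorial): E = 1.77 kcal/mol.
Chair II (ethyl equatorial, fluoro axial): E = 0.20 kcal/mol.
Chair II is the more stable (lower-energy) conformer, and in that chair the ethyl group is equatorial.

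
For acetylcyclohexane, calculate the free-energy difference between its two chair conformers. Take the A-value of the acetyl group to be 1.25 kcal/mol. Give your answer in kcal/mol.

1.25 kcal/mol

A monosubstituted cyclohexane has one chair with the acetyl group axial (E = A = 1.25 kcal/mol) and one with it equatorial (E = 0).
ΔE = 1.25 − 0 = 1.25 kcal/mol.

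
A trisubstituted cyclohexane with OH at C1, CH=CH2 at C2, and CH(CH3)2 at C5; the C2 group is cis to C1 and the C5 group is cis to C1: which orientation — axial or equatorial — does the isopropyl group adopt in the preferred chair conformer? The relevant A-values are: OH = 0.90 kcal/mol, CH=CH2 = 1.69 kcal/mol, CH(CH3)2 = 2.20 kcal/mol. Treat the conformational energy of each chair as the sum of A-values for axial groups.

equatorial

Chair I (hydroxyl axial, vinyl equatorial, isopropyl axial): E = 3.10 kcal/mol.
Chair II (hydroxyl equatorial, vinyl axial, isopropyl equatorial): E = 1.69 kcal/mol.
Chair II is the more stable (lower-energy) conformer, and in that chair the isopropyl group is equatorial.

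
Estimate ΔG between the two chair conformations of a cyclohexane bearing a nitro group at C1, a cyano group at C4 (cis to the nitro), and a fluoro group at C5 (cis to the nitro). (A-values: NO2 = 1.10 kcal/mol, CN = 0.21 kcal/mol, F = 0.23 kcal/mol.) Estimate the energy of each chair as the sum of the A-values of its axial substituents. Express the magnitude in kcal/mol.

1.12 kcal/mol

Chair I (nitro axial, cyano equatorial, fluoro axial): E = 1.33 kcal/mol.
Chair II (nitro equatorial, cyano axial, fluoro equatorial): E = 0.21 kcal/mol.
ΔE = 1.33 − 0.21 = 1.12 kcal/mol; chair II is more stable.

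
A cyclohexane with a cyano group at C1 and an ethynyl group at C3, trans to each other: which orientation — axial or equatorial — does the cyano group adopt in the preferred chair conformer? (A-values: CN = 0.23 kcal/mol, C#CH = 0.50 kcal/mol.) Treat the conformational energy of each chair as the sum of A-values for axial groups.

C1 and C3 have the same parity, so for the trans isomer the two substituents are one axial and one equatorial in each chair.
Chair I (cyano axial, ethynyl equatorial): E = 0.23 kcal/mol.
Chair II (cyano equatorial, ethynyl axial): E = 0.50 kcal/mol.
Chair I is the more stable (lower-energy) conformer, and in that chair the cyano group is axial.

axial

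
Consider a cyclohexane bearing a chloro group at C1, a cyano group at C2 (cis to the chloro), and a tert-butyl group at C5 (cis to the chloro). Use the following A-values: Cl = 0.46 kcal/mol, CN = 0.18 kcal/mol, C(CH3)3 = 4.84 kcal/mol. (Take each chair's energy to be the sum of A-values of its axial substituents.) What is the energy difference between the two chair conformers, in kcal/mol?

5.12 kcal/mol

Chair I (chloro axial, cyano equatorial, tert-butyl axial): E = 5.30 kcal/mol.
Chair II (chloro equatorial, cyano axial, tert-butyl equatorial): E = 0.18 kcal/mol.
ΔE = 5.30 − 0.18 = 5.12 kcal/mol; chair II is more stable.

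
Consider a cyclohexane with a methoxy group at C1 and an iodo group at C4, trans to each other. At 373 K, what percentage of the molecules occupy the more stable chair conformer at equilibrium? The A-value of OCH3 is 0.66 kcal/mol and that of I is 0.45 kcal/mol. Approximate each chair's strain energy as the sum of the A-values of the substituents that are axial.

C1 and C4 have opposite parity, so for the trans isomer the two substituents are e,e in one chair and a,a in the other.
Chair I (methoxy axial, iodo axial): E = 1.11 kcal/mol; chair II (methoxy equatorial, iodo equatorial): E = 0.00 kcal/mol.
ΔG = 1.11 kcal/mol between the two chairs.
K = exp(ΔG/RT) with R = 1.987×10⁻³ kcal mol⁻¹ K⁻¹ and T = 373 K gives K ≈ 4.47.
Fraction in the lower-energy chair = K/(K+1) = 81.7%.

81.7%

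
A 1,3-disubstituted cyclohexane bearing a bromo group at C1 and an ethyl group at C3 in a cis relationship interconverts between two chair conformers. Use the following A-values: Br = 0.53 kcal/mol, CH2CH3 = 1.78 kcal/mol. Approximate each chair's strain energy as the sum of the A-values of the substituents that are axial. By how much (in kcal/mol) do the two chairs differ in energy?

C1 and C3 have the same parity, so for the cis isomer the two substituents are e,e in one chair and a,a in the other.
Chair I (bromo axial, ethyl axial): E = 2.31 kcal/mol.
Chair II (bromo equatorial, ethyl equatorial): E = 0.00 kcal/mol.
ΔE = 2.31 − 0.00 = 2.31 kcal/mol; chair II is more stable.

2.31 kcal/mol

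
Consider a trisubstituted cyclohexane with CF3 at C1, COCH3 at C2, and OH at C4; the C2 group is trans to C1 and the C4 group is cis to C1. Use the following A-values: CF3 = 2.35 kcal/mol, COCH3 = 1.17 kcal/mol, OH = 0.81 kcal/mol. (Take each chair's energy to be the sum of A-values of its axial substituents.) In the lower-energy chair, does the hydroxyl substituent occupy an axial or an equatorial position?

Chair I (trifluoromethyl axial, acetyl axial, hydroxyl equatorial): E = 3.52 kcal/mol.
Chair II (trifluoromethyl equatorial, acetyl equatorial, hydroxyl axial): E = 0.81 kcal/mol.
Chair II is the more stable (lower-energy) conformer, and in that chair the hydroxyl group is axial.

axial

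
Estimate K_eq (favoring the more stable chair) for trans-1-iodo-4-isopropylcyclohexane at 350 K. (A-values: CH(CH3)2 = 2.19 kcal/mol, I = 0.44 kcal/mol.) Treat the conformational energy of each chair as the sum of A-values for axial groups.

K ≈ 43.9

C1 and C4 have opposite parity, so for the trans isomer the two substituents are e,e in one chair and a,a in the other.
Chair I (isopropyl axial, iodo axial): E = 2.63 kcal/mol; chair II (isopropyl equatorial, iodo equatorial): E = 0.00 kcal/mol.
ΔG = 2.63 kcal/mol between the two chairs.
K = exp(ΔG/RT) with R = 1.987×10⁻³ kcal mol⁻¹ K⁻¹ and T = 350 K gives K ≈ 43.9.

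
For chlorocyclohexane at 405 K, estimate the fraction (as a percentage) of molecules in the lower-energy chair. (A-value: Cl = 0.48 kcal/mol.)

64.5%

One chair has the chloro group axial (E = 0.48 kcal/mol) and the other has it equatorial (E = 0).
ΔG = 0.48 kcal/mol between the two chairs.
K = exp(ΔG/RT) with R = 1.987×10⁻³ kcal mol⁻¹ K⁻¹ and T = 405 K gives K ≈ 1.82.
Fraction in the lower-energy chair = K/(K+1) = 64.5%.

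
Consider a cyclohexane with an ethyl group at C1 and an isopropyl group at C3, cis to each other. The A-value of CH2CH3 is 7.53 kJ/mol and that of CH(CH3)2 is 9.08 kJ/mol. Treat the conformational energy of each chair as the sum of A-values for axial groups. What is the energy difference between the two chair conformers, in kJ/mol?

C1 and C3 have the same parity, so for the cis isomer the two substituents are e,e in one chair and a,a in the other.
Chair I (ethyl axial, isopropyl axial): E = 16.61 kJ/mol.
Chair II (ethyl equatorial, isopropyl equatorial): E = 0.00 kJ/mol.
ΔE = 16.61 − 0.00 = 16.61 kJ/mol; chair II is more stable.

16.61 kJ/mol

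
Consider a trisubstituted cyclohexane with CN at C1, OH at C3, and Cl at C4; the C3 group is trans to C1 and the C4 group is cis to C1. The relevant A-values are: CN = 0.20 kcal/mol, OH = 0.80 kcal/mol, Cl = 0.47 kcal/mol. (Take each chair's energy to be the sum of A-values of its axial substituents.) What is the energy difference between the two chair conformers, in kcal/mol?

1.07 kcal/mol

Chair I (cyano axial, hydroxyl equatorial, chloro equatorial): E = 0.20 kcal/mol.
Chair II (cyano equatorial, hydroxyl axial, chloro axial): E = 1.27 kcal/mol.
ΔE = 1.27 − 0.20 = 1.07 kcal/mol; chair I is more stable.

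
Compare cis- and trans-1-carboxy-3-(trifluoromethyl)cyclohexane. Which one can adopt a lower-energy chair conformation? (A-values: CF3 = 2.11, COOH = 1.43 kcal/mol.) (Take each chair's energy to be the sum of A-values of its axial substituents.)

cis

At 1,3 positions (parity same): cis → (e,e or a,a); trans → (a,e or e,a).
Best chair for cis: E = 0.00 kcal/mol; best chair for trans: E = 1.43 kcal/mol.
The cis isomer is lower by 1.43 kcal/mol.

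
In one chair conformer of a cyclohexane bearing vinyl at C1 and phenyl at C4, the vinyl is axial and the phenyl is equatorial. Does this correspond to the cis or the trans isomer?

C1 and C4 have opposite parity, so their axial bonds point in opposite directions.
With opposite-parity carbons, two substituents on the same face are one axial and one equatorial; opposite faces give both axial or both equatorial.
Here the groups are axial/equatorial → same face → cis.

cis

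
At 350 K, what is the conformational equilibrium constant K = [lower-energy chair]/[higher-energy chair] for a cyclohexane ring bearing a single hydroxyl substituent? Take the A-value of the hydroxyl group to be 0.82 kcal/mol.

One chair has the hydroxyl group axial (E = 0.82 kcal/mol) and the other has it equatorial (E = 0).
ΔG = 0.82 kcal/mol between the two chairs.
K = exp(ΔG/RT) with R = 1.987×10⁻³ kcal mol⁻¹ K⁻¹ and T = 350 K gives K ≈ 3.25.

K ≈ 3.25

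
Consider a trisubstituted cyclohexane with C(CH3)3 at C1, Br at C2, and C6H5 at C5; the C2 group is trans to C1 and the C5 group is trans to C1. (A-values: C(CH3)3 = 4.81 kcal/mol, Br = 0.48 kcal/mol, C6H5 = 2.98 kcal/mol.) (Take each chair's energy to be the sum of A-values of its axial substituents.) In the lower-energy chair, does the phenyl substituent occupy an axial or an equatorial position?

Chair I (tert-butyl axial, bromo axial, phenyl equatorial): E = 5.29 kcal/mol.
Chair II (tert-butyl equatorial, bromo equatorial, phenyl axial): E = 2.98 kcal/mol.
Chair II is the more stable (lower-energy) conformer, and in that chair the phenyl group is axial.

axial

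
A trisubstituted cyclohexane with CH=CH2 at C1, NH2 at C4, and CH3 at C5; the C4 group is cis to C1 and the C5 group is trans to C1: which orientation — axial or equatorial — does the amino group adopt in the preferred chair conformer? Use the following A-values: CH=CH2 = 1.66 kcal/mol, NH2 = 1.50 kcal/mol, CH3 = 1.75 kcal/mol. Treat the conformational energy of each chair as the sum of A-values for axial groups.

Chair I (vinyl axial, amino equatorial, methyl equatorial): E = 1.66 kcal/mol.
Chair II (vinyl equatorial, amino axial, methyl axial): E = 3.25 kcal/mol.
Chair I is the more stable (lower-energy) conformer, and in that chair the amino group is equatorial.

equatorial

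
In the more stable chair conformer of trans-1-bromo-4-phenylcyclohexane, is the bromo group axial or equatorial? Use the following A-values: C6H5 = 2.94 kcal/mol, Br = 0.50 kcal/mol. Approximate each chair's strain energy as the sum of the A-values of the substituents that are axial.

equatorial

C1 and C4 have opposite parity, so for the trans isomer the two substituents are e,e in one chair and a,a in the other.
Chair I (phenyl axial, bromo axial): E = 3.44 kcal/mol.
Chair II (phenyl equatorial, bromo equatorial): E = 0.00 kcal/mol.
Chair II is the more stable (lower-energy) conformer, and in that chair the bromo group is equatorial.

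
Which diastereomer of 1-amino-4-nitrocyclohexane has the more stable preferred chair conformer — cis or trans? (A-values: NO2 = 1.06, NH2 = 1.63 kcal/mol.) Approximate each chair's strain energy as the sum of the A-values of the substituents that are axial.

At 1,4 positions (parity opposite): cis → (a,e or e,a); trans → (e,e or a,a).
Best chair for cis: E = 1.06 kcal/mol; best chair for trans: E = 0.00 kcal/mol.
The trans isomer is lower by 1.06 kcal/mol.

trans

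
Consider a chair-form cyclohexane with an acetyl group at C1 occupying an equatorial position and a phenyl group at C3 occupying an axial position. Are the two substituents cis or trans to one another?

C1 and C3 have the same parity, so their axial bonds point in the same direction.
With same-parity carbons, two substituents on the same face are both axial or both equatorial; opposite faces give one of each.
Here the groups are equatorial/axial → opposite face → trans.

trans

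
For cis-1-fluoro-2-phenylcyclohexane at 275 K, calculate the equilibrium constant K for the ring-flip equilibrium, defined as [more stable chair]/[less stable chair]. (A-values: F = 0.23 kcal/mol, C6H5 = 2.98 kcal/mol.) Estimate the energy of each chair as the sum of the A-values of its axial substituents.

C1 and C2 have opposite parity, so for the cis isomer the two substituents are one axial and one equatorial in each chair.
Chair I (fluoro axial, phenyl equatorial): E = 0.23 kcal/mol; chair II (fluoro equatorial, phenyl axial): E = 2.98 kcal/mol.
ΔG = 2.75 kcal/mol between the two chairs.
K = exp(ΔG/RT) with R = 1.987×10⁻³ kcal mol⁻¹ K⁻¹ and T = 275 K gives K ≈ 153.

K ≈ 153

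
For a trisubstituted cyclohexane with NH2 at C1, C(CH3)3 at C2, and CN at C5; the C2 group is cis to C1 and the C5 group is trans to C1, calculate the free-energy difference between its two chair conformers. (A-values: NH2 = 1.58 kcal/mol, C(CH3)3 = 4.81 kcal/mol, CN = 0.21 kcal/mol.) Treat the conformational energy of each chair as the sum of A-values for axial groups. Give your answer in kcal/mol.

3.44 kcal/mol

Chair I (amino axial, tert-butyl equatorial, cyano equatorial): E = 1.58 kcal/mol.
Chair II (amino equatorial, tert-butyl axial, cyano axial): E = 5.02 kcal/mol.
ΔE = 5.02 − 1.58 = 3.44 kcal/mol; chair I is more stable.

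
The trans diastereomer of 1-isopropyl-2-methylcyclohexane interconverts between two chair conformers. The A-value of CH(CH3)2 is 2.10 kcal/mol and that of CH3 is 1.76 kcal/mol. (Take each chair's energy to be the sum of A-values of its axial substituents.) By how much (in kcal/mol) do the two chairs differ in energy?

C1 and C2 have opposite parity, so for the trans isomer the two substituents are e,e in one chair and a,a in the other.
Chair I (isopropyl axial, methyl axial): E = 3.86 kcal/mol.
Chair II (isopropyl equatorial, methyl equatorial): E = 0.00 kcal/mol.
ΔE = 3.86 − 0.00 = 3.86 kcal/mol; chair II is more stable.

3.86 kcal/mol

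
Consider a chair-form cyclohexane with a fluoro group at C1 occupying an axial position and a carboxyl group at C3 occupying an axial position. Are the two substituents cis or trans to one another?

C1 and C3 have the same parity, so their axial bonds point in the same direction.
With same-parity carbons, two substituents on the same face are both axial or both equatorial; opposite faces give one of each.
Here the groups are axial/axial → same face → cis.

cis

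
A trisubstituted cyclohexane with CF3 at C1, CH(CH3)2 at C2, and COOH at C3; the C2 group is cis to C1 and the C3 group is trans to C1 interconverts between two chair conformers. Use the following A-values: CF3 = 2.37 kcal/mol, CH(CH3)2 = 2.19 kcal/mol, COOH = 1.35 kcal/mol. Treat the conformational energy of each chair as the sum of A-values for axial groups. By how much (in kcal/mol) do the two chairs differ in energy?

1.17 kcal/mol

Chair I (trifluoromethyl axial, isopropyl equatorial, carboxyl equatorial): E = 2.37 kcal/mol.
Chair II (trifluoromethyl equatorial, isopropyl axial, carboxyl axial): E = 3.54 kcal/mol.
ΔE = 3.54 − 2.37 = 1.17 kcal/mol; chair I is more stable.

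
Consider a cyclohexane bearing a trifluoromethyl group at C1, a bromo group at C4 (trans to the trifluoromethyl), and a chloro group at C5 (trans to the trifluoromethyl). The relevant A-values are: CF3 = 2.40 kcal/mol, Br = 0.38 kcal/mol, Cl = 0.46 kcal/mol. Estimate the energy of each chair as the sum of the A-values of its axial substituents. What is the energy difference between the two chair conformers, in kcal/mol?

2.32 kcal/mol

Chair I (trifluoromethyl axial, bromo axial, chloro equatorial): E = 2.78 kcal/mol.
Chair II (trifluoromethyl equatorial, bromo equatorial, chloro axial): E = 0.46 kcal/mol.
ΔE = 2.78 − 0.46 = 2.32 kcal/mol; chair II is more stable.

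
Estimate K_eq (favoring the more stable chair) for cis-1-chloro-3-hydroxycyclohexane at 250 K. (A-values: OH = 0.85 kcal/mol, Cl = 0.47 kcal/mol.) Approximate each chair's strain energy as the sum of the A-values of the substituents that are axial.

K ≈ 14.3

C1 and C3 have the same parity, so for the cis isomer the two substituents are e,e in one chair and a,a in the other.
Chair I (hydroxyl axial, chloro axial): E = 1.32 kcal/mol; chair II (hydroxyl equatorial, chloro equatorial): E = 0.00 kcal/mol.
ΔG = 1.32 kcal/mol between the two chairs.
K = exp(ΔG/RT) with R = 1.987×10⁻³ kcal mol⁻¹ K⁻¹ and T = 250 K gives K ≈ 14.3.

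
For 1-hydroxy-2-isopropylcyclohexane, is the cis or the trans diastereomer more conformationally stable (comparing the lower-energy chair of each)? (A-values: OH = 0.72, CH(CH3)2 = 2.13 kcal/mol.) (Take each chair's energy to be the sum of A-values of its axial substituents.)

trans

At 1,2 positions (parity opposite): cis → (a,e or e,a); trans → (e,e or a,a).
Best chair for cis: E = 0.72 kcal/mol; best chair for trans: E = 0.00 kcal/mol.
The trans isomer is lower by 0.72 kcal/mol.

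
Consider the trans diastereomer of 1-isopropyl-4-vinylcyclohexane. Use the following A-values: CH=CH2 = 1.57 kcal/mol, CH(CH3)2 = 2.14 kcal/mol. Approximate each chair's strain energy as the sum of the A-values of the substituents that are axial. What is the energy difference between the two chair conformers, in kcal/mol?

C1 and C4 have opposite parity, so for the trans isomer the two substituents are e,e in one chair and a,a in the other.
Chair I (vinyl axial, isopropyl axial): E = 3.71 kcal/mol.
Chair II (vinyl equatorial, isopropyl equatorial): E = 0.00 kcal/mol.
ΔE = 3.71 − 0.00 = 3.71 kcal/mol; chair II is more stable.

3.71 kcal/mol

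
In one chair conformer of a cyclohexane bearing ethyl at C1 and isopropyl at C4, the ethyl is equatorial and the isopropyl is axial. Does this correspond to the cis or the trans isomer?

cis

C1 and C4 have opposite parity, so their axial bonds point in opposite directions.
With opposite-parity carbons, two substituents on the same face are one axial and one equatorial; opposite faces give both axial or both equatorial.
Here the groups are equatorial/axial → same face → cis.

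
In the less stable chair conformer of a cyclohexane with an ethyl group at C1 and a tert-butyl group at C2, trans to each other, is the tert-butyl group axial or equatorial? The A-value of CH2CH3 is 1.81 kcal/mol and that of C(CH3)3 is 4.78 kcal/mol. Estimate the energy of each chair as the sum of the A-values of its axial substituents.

axial

C1 and C2 have opposite parity, so for the trans isomer the two substituents are e,e in one chair and a,a in the other.
Chair I (ethyl axial, tert-butyl axial): E = 6.59 kcal/mol.
Chair II (ethyl equatorial, tert-butyl equatorial): E = 0.00 kcal/mol.
Chair I is the less stable (higher-energy) conformer, and in that chair the tert-butyl group is axial.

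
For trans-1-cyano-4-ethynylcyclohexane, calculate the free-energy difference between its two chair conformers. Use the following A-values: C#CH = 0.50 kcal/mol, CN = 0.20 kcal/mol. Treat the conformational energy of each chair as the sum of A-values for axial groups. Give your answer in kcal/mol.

0.70 kcal/mol

C1 and C4 have opposite parity, so for the trans isomer the two substituents are e,e in one chair and a,a in the other.
Chair I (ethynyl axial, cyano axial): E = 0.70 kcal/mol.
Chair II (ethynyl equatorial, cyano equatorial): E = 0.00 kcal/mol.
ΔE = 0.70 − 0.00 = 0.70 kcal/mol; chair II is more stable.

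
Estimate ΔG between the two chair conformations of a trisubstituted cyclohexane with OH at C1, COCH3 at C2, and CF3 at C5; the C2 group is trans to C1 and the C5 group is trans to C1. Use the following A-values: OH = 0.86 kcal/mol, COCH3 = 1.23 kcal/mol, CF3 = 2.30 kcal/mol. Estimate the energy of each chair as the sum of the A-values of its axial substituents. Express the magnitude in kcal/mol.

0.21 kcal/mol

Chair I (hydroxyl axial, acetyl axial, trifluoromethyl equatorial): E = 2.09 kcal/mol.
Chair II (hydroxyl equatorial, acetyl equatorial, trifluoromethyl axial): E = 2.30 kcal/mol.
ΔE = 2.30 − 2.09 = 0.21 kcal/mol; chair I is more stable.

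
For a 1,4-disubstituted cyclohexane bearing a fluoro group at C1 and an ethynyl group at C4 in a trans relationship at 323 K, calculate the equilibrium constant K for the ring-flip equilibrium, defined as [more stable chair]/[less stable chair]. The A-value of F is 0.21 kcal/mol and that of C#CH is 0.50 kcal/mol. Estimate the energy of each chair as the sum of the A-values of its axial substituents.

C1 and C4 have opposite parity, so for the trans isomer the two substituents are e,e in one chair and a,a in the other.
Chair I (fluoro axial, ethynyl axial): E = 0.71 kcal/mol; chair II (fluoro equatorial, ethynyl equatorial): E = 0.00 kcal/mol.
ΔG = 0.71 kcal/mol between the two chairs.
K = exp(ΔG/RT) with R = 1.987×10⁻³ kcal mol⁻¹ K⁻¹ and T = 323 K gives K ≈ 3.02.

K ≈ 3.02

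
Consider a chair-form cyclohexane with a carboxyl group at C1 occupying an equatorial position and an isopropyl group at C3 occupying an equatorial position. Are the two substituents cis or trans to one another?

cis

C1 and C3 have the same parity, so their axial bonds point in the same direction.
With same-parity carbons, two substituents on the same face are both axial or both equatorial; opposite faces give one of each.
Here the groups are equatorial/equatorial → same face → cis.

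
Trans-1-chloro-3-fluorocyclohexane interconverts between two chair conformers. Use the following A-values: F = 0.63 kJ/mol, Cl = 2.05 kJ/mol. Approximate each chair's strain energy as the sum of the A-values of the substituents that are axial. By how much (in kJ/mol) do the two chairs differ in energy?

1.42 kJ/mol

C1 and C3 have the same parity, so for the trans isomer the two substituents are one axial and one equatorial in each chair.
Chair I (fluoro axial, chloro equatorial): E = 0.63 kJ/mol.
Chair II (fluoro equatorial, chloro axial): E = 2.05 kJ/mol.
ΔE = 2.05 − 0.63 = 1.42 kJ/mol; chair I is more stable.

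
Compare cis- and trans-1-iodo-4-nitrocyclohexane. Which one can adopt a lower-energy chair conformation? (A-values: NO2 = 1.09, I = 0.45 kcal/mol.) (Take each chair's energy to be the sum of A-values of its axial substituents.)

At 1,4 positions (parity opposite): cis → (a,e or e,a); trans → (e,e or a,a).
Best chair for cis: E = 0.45 kcal/mol; best chair for trans: E = 0.00 kcal/mol.
The trans isomer is lower by 0.45 kcal/mol.

trans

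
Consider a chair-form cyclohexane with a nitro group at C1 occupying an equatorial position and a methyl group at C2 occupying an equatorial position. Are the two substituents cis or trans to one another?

trans

C1 and C2 have opposite parity, so their axial bonds point in opposite directions.
With opposite-parity carbons, two substituents on the same face are one axial and one equatorial; opposite faces give both axial or both equatorial.
Here the groups are equatorial/equatorial → opposite face → trans.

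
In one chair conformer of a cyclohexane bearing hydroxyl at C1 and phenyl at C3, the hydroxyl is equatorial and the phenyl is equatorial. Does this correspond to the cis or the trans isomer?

C1 and C3 have the same parity, so their axial bonds point in the same direction.
With same-parity carbons, two substituents on the same face are both axial or both equatorial; opposite faces give one of each.
Here the groups are equatorial/equatorial → same face → cis.

cis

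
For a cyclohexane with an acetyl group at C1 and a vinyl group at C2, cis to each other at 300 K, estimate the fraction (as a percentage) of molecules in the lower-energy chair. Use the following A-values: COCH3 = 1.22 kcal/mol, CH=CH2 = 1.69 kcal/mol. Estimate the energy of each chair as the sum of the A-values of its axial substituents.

68.8%

C1 and C2 have opposite parity, so for the cis isomer the two substituents are one axial and one equatorial in each chair.
Chair I (acetyl axial, vinyl equatorial): E = 1.22 kcal/mol; chair II (acetyl equatorial, vinyl axial): E = 1.69 kcal/mol.
ΔG = 0.47 kcal/mol between the two chairs.
K = exp(ΔG/RT) with R = 1.987×10⁻³ kcal mol⁻¹ K⁻¹ and T = 300 K gives K ≈ 2.2.
Fraction in the lower-energy chair = K/(K+1) = 68.8%.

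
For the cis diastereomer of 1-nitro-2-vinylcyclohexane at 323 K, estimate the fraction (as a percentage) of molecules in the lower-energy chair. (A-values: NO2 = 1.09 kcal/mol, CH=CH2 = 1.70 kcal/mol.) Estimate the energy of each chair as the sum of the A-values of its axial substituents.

72.1%

C1 and C2 have opposite parity, so for the cis isomer the two substituents are one axial and one equatorial in each chair.
Chair I (nitro axial, vinyl equatorial): E = 1.09 kcal/mol; chair II (nitro equatorial, vinyl axial): E = 1.70 kcal/mol.
ΔG = 0.61 kcal/mol between the two chairs.
K = exp(ΔG/RT) with R = 1.987×10⁻³ kcal mol⁻¹ K⁻¹ and T = 323 K gives K ≈ 2.59.
Fraction in the lower-energy chair = K/(K+1) = 72.1%.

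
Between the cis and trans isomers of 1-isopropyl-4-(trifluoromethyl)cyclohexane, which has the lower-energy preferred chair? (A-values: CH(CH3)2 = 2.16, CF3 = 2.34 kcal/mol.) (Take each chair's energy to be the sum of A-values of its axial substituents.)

At 1,4 positions (parity opposite): cis → (a,e or e,a); trans → (e,e or a,a).
Best chair for cis: E = 2.16 kcal/mol; best chair for trans: E = 0.00 kcal/mol.
The trans isomer is lower by 2.16 kcal/mol.

trans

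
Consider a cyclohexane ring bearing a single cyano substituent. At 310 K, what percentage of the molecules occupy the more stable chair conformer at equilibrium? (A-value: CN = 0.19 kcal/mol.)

One chair has the cyano group axial (E = 0.19 kcal/mol) and the other has it equatorial (E = 0).
ΔG = 0.19 kcal/mol between the two chairs.
K = exp(ΔG/RT) with R = 1.987×10⁻³ kcal mol⁻¹ K⁻¹ and T = 310 K gives K ≈ 1.36.
Fraction in the lower-energy chair = K/(K+1) = 57.7%.

57.7%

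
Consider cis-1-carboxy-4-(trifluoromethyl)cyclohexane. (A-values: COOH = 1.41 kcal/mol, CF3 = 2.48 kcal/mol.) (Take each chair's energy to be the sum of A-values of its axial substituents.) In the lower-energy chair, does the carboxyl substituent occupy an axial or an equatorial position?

axial

C1 and C4 have opposite parity, so for the cis isomer the two substituents are one axial and one equatorial in each chair.
Chair I (carboxyl axial, trifluoromethyl equatorial): E = 1.41 kcal/mol.
Chair II (carboxyl equatorial, trifluoromethyl axial): E = 2.48 kcal/mol.
Chair I is the more stable (lower-energy) conformer, and in that chair the carboxyl group is axial.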